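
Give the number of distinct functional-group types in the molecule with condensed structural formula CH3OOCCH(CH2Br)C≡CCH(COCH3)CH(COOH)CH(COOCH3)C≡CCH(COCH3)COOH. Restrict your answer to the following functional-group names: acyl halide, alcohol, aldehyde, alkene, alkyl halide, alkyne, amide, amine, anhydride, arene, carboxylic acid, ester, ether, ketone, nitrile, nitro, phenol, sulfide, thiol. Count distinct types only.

CH3O–C(=O)–: carbonyl C bonded to C and to –OCH3 → ester (not ketone + ether).
pendant –CH2X: halogen on sp³ carbon → alkyl halide.
C≡C triple bond → alkyne.
pendant –COCH3: carbonyl C bonded to two carbons → ketone.
pendant –COOH: carbonyl C bonded to C and –OH → carboxylic acid.
pendant –COOCH3: carbonyl C bonded to C and –OCH3 → ester.
C≡C triple bond → alkyne.
pendant –COCH3: carbonyl C bonded to two carbons → ketone.
–COOH: carbonyl C bonded to –OH and C → carboxylic acid (the –OH is not a separate alcohol).
Distinct types present: alkyl halide, alkyne, carboxylic acid, ester, ketone.

5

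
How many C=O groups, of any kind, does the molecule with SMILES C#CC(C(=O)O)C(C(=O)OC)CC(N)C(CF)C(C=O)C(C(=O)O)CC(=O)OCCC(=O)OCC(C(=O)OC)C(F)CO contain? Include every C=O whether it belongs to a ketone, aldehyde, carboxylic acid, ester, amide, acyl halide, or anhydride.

CH(COOH): carboxylic acid, 1 C=O (running total 1).
CH(COOCH3): ester, 1 C=O (running total 2).
CH(CHO): aldehyde, 1 C=O (running total 3).
CH(COOH): carboxylic acid, 1 C=O (running total 4).
CH2COOCH2: ester, 1 C=O (running total 5).
CH2COOCH2: ester, 1 C=O (running total 6).
CH(COOCH3): ester, 1 C=O (running total 7).

7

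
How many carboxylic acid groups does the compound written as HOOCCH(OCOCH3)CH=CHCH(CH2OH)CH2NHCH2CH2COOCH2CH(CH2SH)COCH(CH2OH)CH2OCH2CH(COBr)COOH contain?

2

Taking each segment in turn:
  HOOC: –COOH: carbonyl C bonded to –OH and C → carboxylic acid (the –OH is not a separate alcohol).
  CH(OCOCH3): pendant –OC(=O)CH3: an acyloxy group → ester.
  CH=CH: C=C double bond → alkene.
  CH(CH2OH): pendant –CH2OH on an sp³ backbone C → alcohol.
  CH2NHCH2: C–N–C with sp³ carbons and no adjacent C=O → amine (secondary).
  CH2COOCH2: –C(=O)–O–C with C on the carbonyl side → ester.
  CH(CH2SH): pendant –CH2SH → thiol.
  CO: –C(=O)– with carbon on both sides → ketone.
  CH(CH2OH): pendant –CH2OH on an sp³ backbone C → alcohol.
  CH2OCH2: C–O–C with sp³ carbons on both sides and no adjacent C=O → ether.
  CH(COBr): pendant –C(=O)X: carbonyl C bonded to C and halogen → acyl halide.
  COOH: –COOH: carbonyl C bonded to –OH and C → carboxylic acid (the –OH is not a separate alcohol).
Carboxylic acid appears at: HOOC, COOH → 2.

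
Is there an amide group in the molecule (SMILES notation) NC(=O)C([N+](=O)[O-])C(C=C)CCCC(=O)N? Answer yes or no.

Taking each segment in turn:
  H2NCO: –C(=O)NH2: carbonyl C bonded to C and to N → amide (the N is not a separate amine).
  CH(NO2): –NO2 on an sp³ carbon → nitro (the N=O is not a carbonyl).
  CH(CH=CH2): pendant –CH=CH2: C=C double bond → alkene.
  CONH2: –C(=O)NH2: carbonyl C bonded to C and to N → amide (the N is not a separate amine).
The H2NCO segment supplies the amide: –C(=O)NH2: carbonyl C bonded to C and to N → amide (the N is not a separate amine).

yes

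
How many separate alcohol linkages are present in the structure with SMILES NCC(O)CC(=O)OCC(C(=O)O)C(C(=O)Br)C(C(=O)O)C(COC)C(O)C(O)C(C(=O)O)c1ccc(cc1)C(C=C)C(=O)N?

3

–NH2 on an sp³ carbon with no adjacent C=O → amine.
–OH on an sp³ carbon → alcohol (secondary).
–C(=O)–O–C with C on the carbonyl side → ester.
pendant –COOH: carbonyl C bonded to C and –OH → carboxylic acid.
pendant –C(=O)X: carbonyl C bonded to C and halogen → acyl halide.
pendant –COOH: carbonyl C bonded to C and –OH → carboxylic acid.
pendant –CH2OCH3: C–O–C linkage → ether.
–OH on an sp³ carbon → alcohol (secondary).
–OH on an sp³ carbon → alcohol (secondary).
pendant –COOH: carbonyl C bonded to C and –OH → carboxylic acid.
para-disubstituted benzene ring → arene.
pendant –CH=CH2: C=C double bond → alkene.
–C(=O)NH2: carbonyl C bonded to C and to N → amide (the N is not a separate amine).
Alcohol appears at: CH(OH), CH(OH), CH(OH) → 3.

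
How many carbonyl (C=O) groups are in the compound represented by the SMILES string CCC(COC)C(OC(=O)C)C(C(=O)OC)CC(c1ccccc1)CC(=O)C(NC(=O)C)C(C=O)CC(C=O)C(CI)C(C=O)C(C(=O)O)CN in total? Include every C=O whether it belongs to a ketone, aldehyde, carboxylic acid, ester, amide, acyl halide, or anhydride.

CH(OCOCH3): ester, 1 C=O (running total 1).
CH(COOCH3): ester, 1 C=O (running total 2).
CO: ketone, 1 C=O (running total 3).
CH(NHCOCH3): amide, 1 C=O (running total 4).
CH(CHO): aldehyde, 1 C=O (running total 5).
CH(CHO): aldehyde, 1 C=O (running total 6).
CH(CHO): aldehyde, 1 C=O (running total 7).
CH(COOH): carboxylic acid, 1 C=O (running total 8).

8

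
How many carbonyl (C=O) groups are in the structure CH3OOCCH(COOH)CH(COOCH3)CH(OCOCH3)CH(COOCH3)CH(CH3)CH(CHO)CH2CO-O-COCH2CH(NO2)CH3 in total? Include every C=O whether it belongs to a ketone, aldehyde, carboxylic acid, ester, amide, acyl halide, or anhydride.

8

CH3OOC: ester, 1 C=O (running total 1).
CH(COOH): carboxylic acid, 1 C=O (running total 2).
CH(COOCH3): ester, 1 C=O (running total 3).
CH(OCOCH3): ester, 1 C=O (running total 4).
CH(COOCH3): ester, 1 C=O (running total 5).
CH(CHO): aldehyde, 1 C=O (running total 6).
CH2CO-O-COCH2: anhydride, 2 C=O (running total 8).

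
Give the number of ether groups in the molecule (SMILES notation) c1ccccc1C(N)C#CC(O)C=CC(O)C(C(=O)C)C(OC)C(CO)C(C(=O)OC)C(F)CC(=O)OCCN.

Taking each segment in turn:
  C6H5: C6H5– phenyl ring → arene.
  CH(NH2): –NH2 on an sp³ carbon with no adjacent C=O → amine.
  C≡C: C≡C triple bond → alkyne.
  CH(OH): –OH on an sp³ carbon → alcohol (secondary).
  CH=CH: C=C double bond → alkene.
  CH(OH): –OH on an sp³ carbon → alcohol (secondary).
  CH(COCH3): pendant –COCH3: carbonyl C bonded to two carbons → ketone.
  CH(OCH3): pendant –OCH3: C–O–C with sp³ C, no adjacent C=O → ether.
  CH(CH2OH): pendant –CH2OH on an sp³ backbone C → alcohol.
  CH(COOCH3): pendant –COOCH3: carbonyl C bonded to C and –OCH3 → ester.
  CH(F): halogen on an sp³ carbon → alkyl halide.
  CH2COOCH2: –C(=O)–O–C with C on the carbonyl side → ester.
  CH2NH2: –NH2 on an sp³ carbon with no adjacent C=O → amine.
Ether appears at: CH(OCH3) → 1.

1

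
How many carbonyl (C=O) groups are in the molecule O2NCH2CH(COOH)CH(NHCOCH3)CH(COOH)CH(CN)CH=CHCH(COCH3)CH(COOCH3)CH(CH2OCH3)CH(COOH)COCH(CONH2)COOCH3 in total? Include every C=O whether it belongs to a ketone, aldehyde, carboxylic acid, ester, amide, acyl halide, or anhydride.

CH(COOH): carboxylic acid, 1 C=O (running total 1).
CH(NHCOCH3): amide, 1 C=O (running total 2).
CH(COOH): carboxylic acid, 1 C=O (running total 3).
CH(COCH3): ketone, 1 C=O (running total 4).
CH(COOCH3): ester, 1 C=O (running total 5).
CH(COOH): carboxylic acid, 1 C=O (running total 6).
CO: ketone, 1 C=O (running total 7).
CH(CONH2): amide, 1 C=O (running total 8).
COOCH3: ester, 1 C=O (running total 9).

9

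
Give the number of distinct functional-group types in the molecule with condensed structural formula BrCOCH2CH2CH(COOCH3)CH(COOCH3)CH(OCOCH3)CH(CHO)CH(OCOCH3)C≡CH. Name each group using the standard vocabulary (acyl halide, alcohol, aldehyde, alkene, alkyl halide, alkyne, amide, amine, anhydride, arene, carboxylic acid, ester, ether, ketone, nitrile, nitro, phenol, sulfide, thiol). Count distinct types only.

Working along the chain:
  BrCO: –C(=O)Br: carbonyl C bonded to C and to a halogen → acyl halide (not alkyl halide).
  CH(COOCH3): pendant –COOCH3: carbonyl C bonded to C and –OCH3 → ester.
  CH(COOCH3): pendant –COOCH3: carbonyl C bonded to C and –OCH3 → ester.
  CH(OCOCH3): pendant –OC(=O)CH3: an acyloxy group → ester.
  CH(CHO): pendant –CHO: carbonyl C bonded to C and H → aldehyde.
  CH(OCOCH3): pendant –OC(=O)CH3: an acyloxy group → ester.
  C≡CH: C≡C triple bond → alkyne.
Distinct types present: acyl halide, aldehyde, alkyne, ester.

4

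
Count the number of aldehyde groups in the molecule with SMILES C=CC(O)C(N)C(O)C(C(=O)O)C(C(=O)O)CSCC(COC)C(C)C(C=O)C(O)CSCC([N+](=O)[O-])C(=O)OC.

1

Reading the structure from left to right:
  CH2=CH: C=C double bond → alkene.
  CH(OH): –OH on an sp³ carbon → alcohol (secondary).
  CH(NH2): –NH2 on an sp³ carbon with no adjacent C=O → amine.
  CH(OH): –OH on an sp³ carbon → alcohol (secondary).
  CH(COOH): pendant –COOH: carbonyl C bonded to C and –OH → carboxylic acid.
  CH(COOH): pendant –COOH: carbonyl C bonded to C and –OH → carboxylic acid.
  CH2SCH2: C–S–C linkage → sulfide (thioether).
  CH(CH2OCH3): pendant –CH2OCH3: C–O–C linkage → ether.
  CH(CHO): pendant –CHO: carbonyl C bonded to C and H → aldehyde.
  CH(OH): –OH on an sp³ carbon → alcohol (secondary).
  CH2SCH2: C–S–C linkage → sulfide (thioether).
  CH(NO2): –NO2 on an sp³ carbon → nitro (the N=O is not a carbonyl).
  COOCH3: –C(=O)OCH3: carbonyl C bonded to C and to –OCH3 → ester (not ketone + ether).
Aldehyde appears at: CH(CHO) → 1.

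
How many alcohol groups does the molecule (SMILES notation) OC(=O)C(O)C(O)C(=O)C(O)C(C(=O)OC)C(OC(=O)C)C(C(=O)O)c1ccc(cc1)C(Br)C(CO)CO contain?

5

Working along the chain:
  HOOC: –COOH: carbonyl C bonded to –OH and C → carboxylic acid (the –OH is not a separate alcohol).
  CH(OH): –OH on an sp³ carbon → alcohol (secondary).
  CH(OH): –OH on an sp³ carbon → alcohol (secondary).
  CO: –C(=O)– with carbon on both sides → ketone.
  CH(OH): –OH on an sp³ carbon → alcohol (secondary).
  CH(COOCH3): pendant –COOCH3: carbonyl C bonded to C and –OCH3 → ester.
  CH(OCOCH3): pendant –OC(=O)CH3: an acyloxy group → ester.
  CH(COOH): pendant –COOH: carbonyl C bonded to C and –OH → carboxylic acid.
  C6H4: para-disubstituted benzene ring → arene.
  CH(Br): halogen on an sp³ carbon → alkyl halide.
  CH(CH2OH): pendant –CH2OH on an sp³ backbone C → alcohol.
  CH2OH: –OH on an sp³ carbon → alcohol.
Alcohol appears at: CH(OH), CH(OH), CH(OH), CH(CH2OH), CH2OH → 5.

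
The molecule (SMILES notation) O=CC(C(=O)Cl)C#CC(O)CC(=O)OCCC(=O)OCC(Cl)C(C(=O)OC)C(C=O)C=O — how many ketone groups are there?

Taking each segment in turn:
  OHC: terminal –CHO: carbonyl C bonded to H and C → aldehyde.
  CH(COCl): pendant –C(=O)X: carbonyl C bonded to C and halogen → acyl halide.
  C≡C: C≡C triple bond → alkyne.
  CH(OH): –OH on an sp³ carbon → alcohol (secondary).
  CH2COOCH2: –C(=O)–O–C with C on the carbonyl side → ester.
  CH2COOCH2: –C(=O)–O–C with C on the carbonyl side → ester.
  CH(Cl): halogen on an sp³ carbon → alkyl halide.
  CH(COOCH3): pendant –COOCH3: carbonyl C bonded to C and –OCH3 → ester.
  CH(CHO): pendant –CHO: carbonyl C bonded to C and H → aldehyde.
  CHO: terminal –CHO: carbonyl C bonded to H and C → aldehyde.
No segment is a ketone: OHC is aldehyde, not ketone; CH(COCl) is acyl halide, not ketone; CH2COOCH2 is ester, not ketone. → 0.

0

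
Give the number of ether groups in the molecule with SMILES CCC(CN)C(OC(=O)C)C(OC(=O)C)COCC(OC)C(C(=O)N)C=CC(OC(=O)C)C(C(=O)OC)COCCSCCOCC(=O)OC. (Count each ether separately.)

pendant –CH2NH2: N on sp³ C, no adjacent C=O → amine.
pendant –OC(=O)CH3: an acyloxy group → ester.
pendant –OC(=O)CH3: an acyloxy group → ester.
C–O–C with sp³ carbons on both sides and no adjacent C=O → ether.
pendant –OCH3: C–O–C with sp³ C, no adjacent C=O → ether.
pendant –CONH2: carbonyl C bonded to C and N → amide.
C=C double bond → alkene.
pendant –OC(=O)CH3: an acyloxy group → ester.
pendant –COOCH3: carbonyl C bonded to C and –OCH3 → ester.
C–O–C with sp³ carbons on both sides and no adjacent C=O → ether.
C–S–C linkage → sulfide (thioether).
C–O–C with sp³ carbons on both sides and no adjacent C=O → ether.
–C(=O)OCH3: carbonyl C bonded to C and to –OCH3 → ester (not ketone + ether).
Ether appears at: CH2OCH2, CH(OCH3), CH2OCH2, CH2OCH2 → 4.

4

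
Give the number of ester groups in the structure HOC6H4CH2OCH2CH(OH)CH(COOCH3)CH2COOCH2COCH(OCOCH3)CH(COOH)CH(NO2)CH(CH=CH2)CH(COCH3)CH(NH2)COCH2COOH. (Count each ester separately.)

Working along the chain:
  HOC6H4: –OH attached directly to an aromatic ring → phenol (not alcohol); the ring itself is an arene.
  CH2OCH2: C–O–C with sp³ carbons on both sides and no adjacent C=O → ether.
  CH(OH): –OH on an sp³ carbon → alcohol (secondary).
  CH(COOCH3): pendant –COOCH3: carbonyl C bonded to C and –OCH3 → ester.
  CH2COOCH2: –C(=O)–O–C with C on the carbonyl side → ester.
  CO: –C(=O)– with carbon on both sides → ketone.
  CH(OCOCH3): pendant –OC(=O)CH3: an acyloxy group → ester.
  CH(COOH): pendant –COOH: carbonyl C bonded to C and –OH → carboxylic acid.
  CH(NO2): –NO2 on an sp³ carbon → nitro (the N=O is not a carbonyl).
  CH(CH=CH2): pendant –CH=CH2: C=C double bond → alkene.
  CH(COCH3): pendant –COCH3: carbonyl C bonded to two carbons → ketone.
  CH(NH2): –NH2 on an sp³ carbon with no adjacent C=O → amine.
  CO: –C(=O)– with carbon on both sides → ketone.
  COOH: –COOH: carbonyl C bonded to –OH and C → carboxylic acid (the –OH is not a separate alcohol).
Ester appears at: CH(COOCH3), CH2COOCH2, CH(OCOCH3) → 3.

3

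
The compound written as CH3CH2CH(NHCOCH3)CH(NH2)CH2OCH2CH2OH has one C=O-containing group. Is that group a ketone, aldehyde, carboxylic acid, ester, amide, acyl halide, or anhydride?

The carbonyl is in the CH(NHCOCH3) segment: pendant –NHC(=O)CH3: N bonded to a carbonyl → amide (not amine).

amide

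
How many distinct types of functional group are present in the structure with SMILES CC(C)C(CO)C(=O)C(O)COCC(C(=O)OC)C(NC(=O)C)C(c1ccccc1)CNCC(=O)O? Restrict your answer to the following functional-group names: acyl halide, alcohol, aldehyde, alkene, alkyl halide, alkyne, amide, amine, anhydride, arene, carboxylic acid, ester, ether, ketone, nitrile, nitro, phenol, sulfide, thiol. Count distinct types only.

8

pendant –CH2OH on an sp³ backbone C → alcohol.
–C(=O)– with carbon on both sides → ketone.
–OH on an sp³ carbon → alcohol (secondary).
C–O–C with sp³ carbons on both sides and no adjacent C=O → ether.
pendant –COOCH3: carbonyl C bonded to C and –OCH3 → ester.
pendant –NHC(=O)CH3: N bonded to a carbonyl → amide (not amine).
pendant –C6H5: benzene ring → arene.
C–N–C with sp³ carbons and no adjacent C=O → amine (secondary).
–COOH: carbonyl C bonded to –OH and C → carboxylic acid (the –OH is not a separate alcohol).
Distinct types present: alcohol, amide, amine, arene, carboxylic acid, ester, ether, ketone.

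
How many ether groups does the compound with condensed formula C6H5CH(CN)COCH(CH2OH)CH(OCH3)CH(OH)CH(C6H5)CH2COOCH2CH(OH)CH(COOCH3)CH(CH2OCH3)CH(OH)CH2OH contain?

2

Reading the structure from left to right:
  C6H5: C6H5– phenyl ring → arene.
  CH(CN): pendant –C≡N: nitrile.
  CO: –C(=O)– with carbon on both sides → ketone.
  CH(CH2OH): pendant –CH2OH on an sp³ backbone C → alcohol.
  CH(OCH3): pendant –OCH3: C–O–C with sp³ C, no adjacent C=O → ether.
  CH(OH): –OH on an sp³ carbon → alcohol (secondary).
  CH(C6H5): pendant –C6H5: benzene ring → arene.
  CH2COOCH2: –C(=O)–O–C with C on the carbonyl side → ester.
  CH(OH): –OH on an sp³ carbon → alcohol (secondary).
  CH(COOCH3): pendant –COOCH3: carbonyl C bonded to C and –OCH3 → ester.
  CH(CH2OCH3): pendant –CH2OCH3: C–O–C linkage → ether.
  CH(OH): –OH on an sp³ carbon → alcohol (secondary).
  CH2OH: –OH on an sp³ carbon → alcohol.
Ether appears at: CH(OCH3), CH(CH2OCH3) → 2.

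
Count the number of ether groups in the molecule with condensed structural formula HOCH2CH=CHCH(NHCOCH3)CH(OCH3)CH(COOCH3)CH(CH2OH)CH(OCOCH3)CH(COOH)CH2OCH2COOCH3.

2

HO– on an sp³ carbon → alcohol.
C=C double bond → alkene.
pendant –NHC(=O)CH3: N bonded to a carbonyl → amide (not amine).
pendant –OCH3: C–O–C with sp³ C, no adjacent C=O → ether.
pendant –COOCH3: carbonyl C bonded to C and –OCH3 → ester.
pendant –CH2OH on an sp³ backbone C → alcohol.
pendant –OC(=O)CH3: an acyloxy group → ester.
pendant –COOH: carbonyl C bonded to C and –OH → carboxylic acid.
C–O–C with sp³ carbons on both sides and no adjacent C=O → ether.
–C(=O)OCH3: carbonyl C bonded to C and to –OCH3 → ester (not ketone + ether).
Ether appears at: CH(OCH3), CH2OCH2 → 2.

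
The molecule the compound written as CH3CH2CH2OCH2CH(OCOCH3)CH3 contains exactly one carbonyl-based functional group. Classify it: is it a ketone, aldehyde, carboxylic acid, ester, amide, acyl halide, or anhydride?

ester

The carbonyl is in the CH(OCOCH3) segment: pendant –OC(=O)CH3: an acyloxy group → ester.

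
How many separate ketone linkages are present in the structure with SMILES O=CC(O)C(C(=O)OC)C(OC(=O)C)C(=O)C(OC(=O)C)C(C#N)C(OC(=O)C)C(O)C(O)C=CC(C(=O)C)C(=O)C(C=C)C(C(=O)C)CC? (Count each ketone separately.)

4

Reading the structure from left to right:
  OHC: terminal –CHO: carbonyl C bonded to H and C → aldehyde.
  CH(OH): –OH on an sp³ carbon → alcohol (secondary).
  CH(COOCH3): pendant –COOCH3: carbonyl C bonded to C and –OCH3 → ester.
  CH(OCOCH3): pendant –OC(=O)CH3: an acyloxy group → ester.
  CO: –C(=O)– with carbon on both sides → ketone.
  CH(OCOCH3): pendant –OC(=O)CH3: an acyloxy group → ester.
  CH(CN): pendant –C≡N: nitrile.
  CH(OCOCH3): pendant –OC(=O)CH3: an acyloxy group → ester.
  CH(OH): –OH on an sp³ carbon → alcohol (secondary).
  CH(OH): –OH on an sp³ carbon → alcohol (secondary).
  CH=CH: C=C double bond → alkene.
  CH(COCH3): pendant –COCH3: carbonyl C bonded to two carbons → ketone.
  CO: –C(=O)– with carbon on both sides → ketone.
  CH(CH=CH2): pendant –CH=CH2: C=C double bond → alkene.
  CH(COCH3): pendant –COCH3: carbonyl C bonded to two carbons → ketone.
Ketone appears at: CO, CH(COCH3), CO, CH(COCH3) → 4.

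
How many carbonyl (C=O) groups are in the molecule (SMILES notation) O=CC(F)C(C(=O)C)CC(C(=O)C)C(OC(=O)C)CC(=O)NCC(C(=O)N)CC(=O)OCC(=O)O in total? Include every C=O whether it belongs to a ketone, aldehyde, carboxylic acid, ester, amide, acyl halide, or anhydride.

8

OHC: aldehyde, 1 C=O (running total 1).
CH(COCH3): ketone, 1 C=O (running total 2).
CH(COCH3): ketone, 1 C=O (running total 3).
CH(OCOCH3): ester, 1 C=O (running total 4).
CH2CONHCH2: amide, 1 C=O (running total 5).
CH(CONH2): amide, 1 C=O (running total 6).
CH2COOCH2: ester, 1 C=O (running total 7).
COOH: carboxylic acid, 1 C=O (running total 8).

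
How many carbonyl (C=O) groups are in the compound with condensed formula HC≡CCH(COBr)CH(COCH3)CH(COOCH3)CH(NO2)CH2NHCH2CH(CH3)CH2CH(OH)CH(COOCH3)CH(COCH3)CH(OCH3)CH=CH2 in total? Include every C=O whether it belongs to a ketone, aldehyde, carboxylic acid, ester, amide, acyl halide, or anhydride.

5

CH(COBr): acyl halide, 1 C=O (running total 1).
CH(COCH3): ketone, 1 C=O (running total 2).
CH(COOCH3): ester, 1 C=O (running total 3).
CH(COOCH3): ester, 1 C=O (running total 4).
CH(COCH3): ketone, 1 C=O (running total 5).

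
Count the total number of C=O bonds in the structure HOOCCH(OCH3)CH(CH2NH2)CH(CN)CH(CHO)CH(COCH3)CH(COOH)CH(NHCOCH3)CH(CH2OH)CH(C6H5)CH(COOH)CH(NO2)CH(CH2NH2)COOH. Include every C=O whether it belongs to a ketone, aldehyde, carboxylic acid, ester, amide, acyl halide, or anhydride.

7

HOOC: carboxylic acid, 1 C=O (running total 1).
CH(CHO): aldehyde, 1 C=O (running total 2).
CH(COCH3): ketone, 1 C=O (running total 3).
CH(COOH): carboxylic acid, 1 C=O (running total 4).
CH(NHCOCH3): amide, 1 C=O (running total 5).
CH(COOH): carboxylic acid, 1 C=O (running total 6).
COOH: carboxylic acid, 1 C=O (running total 7).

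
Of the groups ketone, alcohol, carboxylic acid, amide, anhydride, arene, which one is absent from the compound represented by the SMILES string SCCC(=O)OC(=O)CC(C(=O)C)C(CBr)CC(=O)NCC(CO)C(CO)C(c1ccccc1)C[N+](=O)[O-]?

carboxylic acid

amide: present (CH2CONHCH2 — –C(=O)–N– linkage → amide (the N is not an amine)).
arene: present (CH(C6H5) — pendant –C6H5: benzene ring → arene).
anhydride: present (CH2CO-O-COCH2 — two acyl groups sharing one oxygen, –C(=O)–O–C(=O)– → anhydride).
ketone: present (CH(COCH3) — pendant –COCH3: carbonyl C bonded to two carbons → ketone).
alcohol: present (CH(CH2OH) — pendant –CH2OH on an sp³ backbone C → alcohol).
carboxylic acid: absent. In CH2CONHCH2, the carbonyl is bonded to nitrogen, not to –OH; that is an amide.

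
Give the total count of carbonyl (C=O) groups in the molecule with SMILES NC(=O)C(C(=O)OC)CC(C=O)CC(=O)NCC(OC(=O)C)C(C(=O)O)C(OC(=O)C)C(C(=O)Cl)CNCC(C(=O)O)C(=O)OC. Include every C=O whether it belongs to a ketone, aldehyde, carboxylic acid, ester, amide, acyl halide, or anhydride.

10

H2NCO: amide, 1 C=O (running total 1).
CH(COOCH3): ester, 1 C=O (running total 2).
CH(CHO): aldehyde, 1 C=O (running total 3).
CH2CONHCH2: amide, 1 C=O (running total 4).
CH(OCOCH3): ester, 1 C=O (running total 5).
CH(COOH): carboxylic acid, 1 C=O (running total 6).
CH(OCOCH3): ester, 1 C=O (running total 7).
CH(COCl): acyl halide, 1 C=O (running total 8).
CH(COOH): carboxylic acid, 1 C=O (running total 9).
COOCH3: ester, 1 C=O (running total 10).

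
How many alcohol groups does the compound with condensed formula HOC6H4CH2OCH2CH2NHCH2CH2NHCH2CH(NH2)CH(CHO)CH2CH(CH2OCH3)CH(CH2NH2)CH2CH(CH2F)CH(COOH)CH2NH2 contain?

0

Reading the structure from left to right:
  HOC6H4: –OH attached directly to an aromatic ring → phenol (not alcohol); the ring itself is an arene.
  CH2OCH2: C–O–C with sp³ carbons on both sides and no adjacent C=O → ether.
  CH2NHCH2: C–N–C with sp³ carbons and no adjacent C=O → amine (secondary).
  CH2NHCH2: C–N–C with sp³ carbons and no adjacent C=O → amine (secondary).
  CH(NH2): –NH2 on an sp³ carbon with no adjacent C=O → amine.
  CH(CHO): pendant –CHO: carbonyl C bonded to C and H → aldehyde.
  CH(CH2OCH3): pendant –CH2OCH3: C–O–C linkage → ether.
  CH(CH2NH2): pendant –CH2NH2: N on sp³ C, no adjacent C=O → amine.
  CH(CH2F): pendant –CH2X: halogen on sp³ carbon → alkyl halide.
  CH(COOH): pendant –COOH: carbonyl C bonded to C and –OH → carboxylic acid.
  CH2NH2: –NH2 on an sp³ carbon with no adjacent C=O → amine.
No segment is a alcohol: HOC6H4 is arene/phenol, not alcohol; CH2OCH2 is ether, not alcohol; CH(CHO) is aldehyde, not alcohol. → 0.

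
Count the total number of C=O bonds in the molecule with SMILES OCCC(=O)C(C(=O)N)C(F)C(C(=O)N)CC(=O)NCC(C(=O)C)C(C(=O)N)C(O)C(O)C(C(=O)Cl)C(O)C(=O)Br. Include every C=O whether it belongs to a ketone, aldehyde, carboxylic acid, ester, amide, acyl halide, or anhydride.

8

CO: ketone, 1 C=O (running total 1).
CH(CONH2): amide, 1 C=O (running total 2).
CH(CONH2): amide, 1 C=O (running total 3).
CH2CONHCH2: amide, 1 C=O (running total 4).
CH(COCH3): ketone, 1 C=O (running total 5).
CH(CONH2): amide, 1 C=O (running total 6).
CH(COCl): acyl halide, 1 C=O (running total 7).
COBr: acyl halide, 1 C=O (running total 8).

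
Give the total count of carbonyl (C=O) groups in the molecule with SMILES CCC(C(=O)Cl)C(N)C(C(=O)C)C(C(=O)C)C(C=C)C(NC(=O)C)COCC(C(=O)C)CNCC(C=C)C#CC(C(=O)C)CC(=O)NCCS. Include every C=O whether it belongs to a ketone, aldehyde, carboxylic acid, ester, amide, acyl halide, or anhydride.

7

CH(COCl): acyl halide, 1 C=O (running total 1).
CH(COCH3): ketone, 1 C=O (running total 2).
CH(COCH3): ketone, 1 C=O (running total 3).
CH(NHCOCH3): amide, 1 C=O (running total 4).
CH(COCH3): ketone, 1 C=O (running total 5).
CH(COCH3): ketone, 1 C=O (running total 6).
CH2CONHCH2: amide, 1 C=O (running total 7).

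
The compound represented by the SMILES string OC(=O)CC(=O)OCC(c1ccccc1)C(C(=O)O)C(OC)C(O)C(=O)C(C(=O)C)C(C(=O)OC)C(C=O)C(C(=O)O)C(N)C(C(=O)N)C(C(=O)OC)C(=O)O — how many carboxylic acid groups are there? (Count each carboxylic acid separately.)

–COOH: carbonyl C bonded to –OH and C → carboxylic acid (the –OH is not a separate alcohol).
–C(=O)–O–C with C on the carbonyl side → ester.
pendant –C6H5: benzene ring → arene.
pendant –COOH: carbonyl C bonded to C and –OH → carboxylic acid.
pendant –OCH3: C–O–C with sp³ C, no adjacent C=O → ether.
–OH on an sp³ carbon → alcohol (secondary).
–C(=O)– with carbon on both sides → ketone.
pendant –COCH3: carbonyl C bonded to two carbons → ketone.
pendant –COOCH3: carbonyl C bonded to C and –OCH3 → ester.
pendant –CHO: carbonyl C bonded to C and H → aldehyde.
pendant –COOH: carbonyl C bonded to C and –OH → carboxylic acid.
–NH2 on an sp³ carbon with no adjacent C=O → amine.
pendant –CONH2: carbonyl C bonded to C and N → amide.
pendant –COOCH3: carbonyl C bonded to C and –OCH3 → ester.
–COOH: carbonyl C bonded to –OH and C → carboxylic acid (the –OH is not a separate alcohol).
Carboxylic acid appears at: HOOC, CH(COOH), CH(COOH), COOH → 4.

4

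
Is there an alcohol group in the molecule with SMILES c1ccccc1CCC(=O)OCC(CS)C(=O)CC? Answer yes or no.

Working along the chain:
  C6H5: C6H5– phenyl ring → arene.
  CH2COOCH2: –C(=O)–O–C with C on the carbonyl side → ester.
  CH(CH2SH): pendant –CH2SH → thiol.
  CO: –C(=O)– with carbon on both sides → ketone.
The groups actually present are: arene, ester, ketone, thiol.

no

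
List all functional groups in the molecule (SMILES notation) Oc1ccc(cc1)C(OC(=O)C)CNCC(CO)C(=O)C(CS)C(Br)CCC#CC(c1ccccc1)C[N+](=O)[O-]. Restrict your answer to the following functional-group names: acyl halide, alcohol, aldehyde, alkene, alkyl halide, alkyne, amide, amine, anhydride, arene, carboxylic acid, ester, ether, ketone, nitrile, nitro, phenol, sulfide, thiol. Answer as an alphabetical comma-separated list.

alcohol, alkyl halide, alkyne, amine, arene, ester, ketone, nitro, phenol, thiol

–OH attached directly to an aromatic ring → phenol (not alcohol); the ring itself is an arene.
pendant –OC(=O)CH3: an acyloxy group → ester.
C–N–C with sp³ carbons and no adjacent C=O → amine (secondary).
pendant –CH2OH on an sp³ backbone C → alcohol.
–C(=O)– with carbon on both sides → ketone.
pendant –CH2SH → thiol.
halogen on an sp³ carbon → alkyl halide.
C≡C triple bond → alkyne.
pendant –C6H5: benzene ring → arene.
–NO2 on carbon → nitro group.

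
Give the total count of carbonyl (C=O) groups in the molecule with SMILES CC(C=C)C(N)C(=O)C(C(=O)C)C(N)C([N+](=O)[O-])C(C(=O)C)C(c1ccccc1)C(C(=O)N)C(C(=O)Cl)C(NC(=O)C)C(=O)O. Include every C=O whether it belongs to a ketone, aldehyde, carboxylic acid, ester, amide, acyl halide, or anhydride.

CO: ketone, 1 C=O (running total 1).
CH(COCH3): ketone, 1 C=O (running total 2).
CH(COCH3): ketone, 1 C=O (running total 3).
CH(CONH2): amide, 1 C=O (running total 4).
CH(COCl): acyl halide, 1 C=O (running total 5).
CH(NHCOCH3): amide, 1 C=O (running total 6).
COOH: carboxylic acid, 1 C=O (running total 7).

7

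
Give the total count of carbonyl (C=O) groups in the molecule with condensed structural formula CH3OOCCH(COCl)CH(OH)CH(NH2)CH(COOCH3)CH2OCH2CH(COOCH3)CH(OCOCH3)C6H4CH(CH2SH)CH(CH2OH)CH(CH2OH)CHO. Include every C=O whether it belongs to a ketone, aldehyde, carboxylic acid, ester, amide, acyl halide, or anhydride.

CH3OOC: ester, 1 C=O (running total 1).
CH(COCl): acyl halide, 1 C=O (running total 2).
CH(COOCH3): ester, 1 C=O (running total 3).
CH(COOCH3): ester, 1 C=O (running total 4).
CH(OCOCH3): ester, 1 C=O (running total 5).
CHO: aldehyde, 1 C=O (running total 6).

6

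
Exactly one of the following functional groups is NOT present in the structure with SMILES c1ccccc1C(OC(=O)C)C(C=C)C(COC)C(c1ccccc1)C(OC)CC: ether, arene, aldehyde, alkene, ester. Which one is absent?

arene: present (C6H5 — C6H5– phenyl ring → arene).
alkene: present (CH(CH=CH2) — pendant –CH=CH2: C=C double bond → alkene).
ester: present (CH(OCOCH3) — pendant –OC(=O)CH3: an acyloxy group → ester).
ether: present (CH(CH2OCH3) — pendant –CH2OCH3: C–O–C linkage → ether).
aldehyde: no segment matches this pattern.

aldehyde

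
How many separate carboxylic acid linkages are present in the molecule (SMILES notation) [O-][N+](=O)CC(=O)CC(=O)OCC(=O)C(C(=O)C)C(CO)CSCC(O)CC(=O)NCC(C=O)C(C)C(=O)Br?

0

–NO2 on carbon → nitro group.
–C(=O)– with carbon on both sides → ketone.
–C(=O)–O–C with C on the carbonyl side → ester.
–C(=O)– with carbon on both sides → ketone.
pendant –COCH3: carbonyl C bonded to two carbons → ketone.
pendant –CH2OH on an sp³ backbone C → alcohol.
C–S–C linkage → sulfide (thioether).
–OH on an sp³ carbon → alcohol (secondary).
–C(=O)–N– linkage → amide (the N is not an amine).
pendant –CHO: carbonyl C bonded to C and H → aldehyde.
–C(=O)Br: carbonyl C bonded to C and to a halogen → acyl halide (not alkyl halide).
No segment is a carboxylic acid: CH2COOCH2 is ester, not carboxylic acid; CH(CH2OH) is alcohol, not carboxylic acid; CH(OH) is alcohol, not carboxylic acid. → 0.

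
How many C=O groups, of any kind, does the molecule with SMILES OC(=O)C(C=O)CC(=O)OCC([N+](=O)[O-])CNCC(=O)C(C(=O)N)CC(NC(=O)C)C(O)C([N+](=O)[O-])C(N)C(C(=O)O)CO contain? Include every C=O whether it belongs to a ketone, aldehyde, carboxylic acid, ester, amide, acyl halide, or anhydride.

HOOC: carboxylic acid, 1 C=O (running total 1).
CH(CHO): aldehyde, 1 C=O (running total 2).
CH2COOCH2: ester, 1 C=O (running total 3).
CO: ketone, 1 C=O (running total 4).
CH(CONH2): amide, 1 C=O (running total 5).
CH(NHCOCH3): amide, 1 C=O (running total 6).
CH(COOH): carboxylic acid, 1 C=O (running total 7).

7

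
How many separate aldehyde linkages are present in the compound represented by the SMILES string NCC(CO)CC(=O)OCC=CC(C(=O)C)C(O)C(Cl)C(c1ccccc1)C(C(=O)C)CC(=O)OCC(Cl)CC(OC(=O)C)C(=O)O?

–NH2 on an sp³ carbon with no adjacent C=O → amine.
pendant –CH2OH on an sp³ backbone C → alcohol.
–C(=O)–O–C with C on the carbonyl side → ester.
C=C double bond → alkene.
pendant –COCH3: carbonyl C bonded to two carbons → ketone.
–OH on an sp³ carbon → alcohol (secondary).
halogen on an sp³ carbon → alkyl halide.
pendant –C6H5: benzene ring → arene.
pendant –COCH3: carbonyl C bonded to two carbons → ketone.
–C(=O)–O–C with C on the carbonyl side → ester.
halogen on an sp³ carbon → alkyl halide.
pendant –OC(=O)CH3: an acyloxy group → ester.
–COOH: carbonyl C bonded to –OH and C → carboxylic acid (the –OH is not a separate alcohol).
No segment is a aldehyde: CH2COOCH2 is ester, not aldehyde; CH(COCH3) is ketone, not aldehyde; CH(COCH3) is ketone, not aldehyde. → 0.

0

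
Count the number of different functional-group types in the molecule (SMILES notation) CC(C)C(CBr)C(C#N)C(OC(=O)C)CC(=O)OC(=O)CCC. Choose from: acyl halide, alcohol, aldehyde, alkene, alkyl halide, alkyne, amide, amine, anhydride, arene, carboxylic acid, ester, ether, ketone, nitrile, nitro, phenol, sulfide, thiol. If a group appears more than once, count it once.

4

Taking each segment in turn:
  CH(CH2Br): pendant –CH2X: halogen on sp³ carbon → alkyl halide.
  CH(CN): pendant –C≡N: nitrile.
  CH(OCOCH3): pendant –OC(=O)CH3: an acyloxy group → ester.
  CH2CO-O-COCH2: two acyl groups sharing one oxygen, –C(=O)–O–C(=O)– → anhydride.
Distinct types present: alkyl halide, anhydride, ester, nitrile.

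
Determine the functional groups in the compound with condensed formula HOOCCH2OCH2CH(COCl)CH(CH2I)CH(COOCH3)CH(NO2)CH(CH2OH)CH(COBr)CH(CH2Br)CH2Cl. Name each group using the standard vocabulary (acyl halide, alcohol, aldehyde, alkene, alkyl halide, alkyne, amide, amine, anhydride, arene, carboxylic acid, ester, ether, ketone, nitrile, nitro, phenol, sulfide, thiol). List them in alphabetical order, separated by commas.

acyl halide, alcohol, alkyl halide, carboxylic acid, ester, ether, nitro

–COOH: carbonyl C bonded to –OH and C → carboxylic acid (the –OH is not a separate alcohol).
C–O–C with sp³ carbons on both sides and no adjacent C=O → ether.
pendant –C(=O)X: carbonyl C bonded to C and halogen → acyl halide.
pendant –CH2X: halogen on sp³ carbon → alkyl halide.
pendant –COOCH3: carbonyl C bonded to C and –OCH3 → ester.
–NO2 on an sp³ carbon → nitro (the N=O is not a carbonyl).
pendant –CH2OH on an sp³ backbone C → alcohol.
pendant –C(=O)X: carbonyl C bonded to C and halogen → acyl halide.
pendant –CH2X: halogen on sp³ carbon → alkyl halide.
halogen on an sp³ carbon → alkyl halide.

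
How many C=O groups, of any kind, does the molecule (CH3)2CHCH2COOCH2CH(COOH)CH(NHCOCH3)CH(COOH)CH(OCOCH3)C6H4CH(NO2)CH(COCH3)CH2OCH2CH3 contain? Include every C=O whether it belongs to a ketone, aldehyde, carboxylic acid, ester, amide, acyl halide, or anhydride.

6

CH2COOCH2: ester, 1 C=O (running total 1).
CH(COOH): carboxylic acid, 1 C=O (running total 2).
CH(NHCOCH3): amide, 1 C=O (running total 3).
CH(COOH): carboxylic acid, 1 C=O (running total 4).
CH(OCOCH3): ester, 1 C=O (running total 5).
CH(COCH3): ketone, 1 C=O (running total 6).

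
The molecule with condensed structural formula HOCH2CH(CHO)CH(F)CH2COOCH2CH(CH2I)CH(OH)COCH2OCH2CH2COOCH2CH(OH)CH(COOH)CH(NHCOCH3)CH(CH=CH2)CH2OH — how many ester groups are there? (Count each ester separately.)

Working along the chain:
  HOCH2: HO– on an sp³ carbon → alcohol.
  CH(CHO): pendant –CHO: carbonyl C bonded to C and H → aldehyde.
  CH(F): halogen on an sp³ carbon → alkyl halide.
  CH2COOCH2: –C(=O)–O–C with C on the carbonyl side → ester.
  CH(CH2I): pendant –CH2X: halogen on sp³ carbon → alkyl halide.
  CH(OH): –OH on an sp³ carbon → alcohol (secondary).
  CO: –C(=O)– with carbon on both sides → ketone.
  CH2OCH2: C–O–C with sp³ carbons on both sides and no adjacent C=O → ether.
  CH2COOCH2: –C(=O)–O–C with C on the carbonyl side → ester.
  CH(OH): –OH on an sp³ carbon → alcohol (secondary).
  CH(COOH): pendant –COOH: carbonyl C bonded to C and –OH → carboxylic acid.
  CH(NHCOCH3): pendant –NHC(=O)CH3: N bonded to a carbonyl → amide (not amine).
  CH(CH=CH2): pendant –CH=CH2: C=C double bond → alkene.
  CH2OH: –OH on an sp³ carbon → alcohol.
Ester appears at: CH2COOCH2, CH2COOCH2 → 2.

2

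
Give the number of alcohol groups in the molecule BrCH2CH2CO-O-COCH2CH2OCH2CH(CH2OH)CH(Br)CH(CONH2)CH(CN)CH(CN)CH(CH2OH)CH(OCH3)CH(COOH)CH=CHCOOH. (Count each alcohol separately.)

2

halogen on an sp³ carbon → alkyl halide.
two acyl groups sharing one oxygen, –C(=O)–O–C(=O)– → anhydride.
C–O–C with sp³ carbons on both sides and no adjacent C=O → ether.
pendant –CH2OH on an sp³ backbone C → alcohol.
halogen on an sp³ carbon → alkyl halide.
pendant –CONH2: carbonyl C bonded to C and N → amide.
pendant –C≡N: nitrile.
pendant –C≡N: nitrile.
pendant –CH2OH on an sp³ backbone C → alcohol.
pendant –OCH3: C–O–C with sp³ C, no adjacent C=O → ether.
pendant –COOH: carbonyl C bonded to C and –OH → carboxylic acid.
C=C double bond → alkene.
–COOH: carbonyl C bonded to –OH and C → carboxylic acid (the –OH is not a separate alcohol).
Alcohol appears at: CH(CH2OH), CH(CH2OH) → 2.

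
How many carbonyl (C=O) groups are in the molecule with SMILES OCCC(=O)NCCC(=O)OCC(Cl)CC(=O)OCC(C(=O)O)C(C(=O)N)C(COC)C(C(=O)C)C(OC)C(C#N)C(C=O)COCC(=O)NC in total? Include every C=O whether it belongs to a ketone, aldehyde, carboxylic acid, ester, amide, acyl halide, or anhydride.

CH2CONHCH2: amide, 1 C=O (running total 1).
CH2COOCH2: ester, 1 C=O (running total 2).
CH2COOCH2: ester, 1 C=O (running total 3).
CH(COOH): carboxylic acid, 1 C=O (running total 4).
CH(CONH2): amide, 1 C=O (running total 5).
CH(COCH3): ketone, 1 C=O (running total 6).
CH(CHO): aldehyde, 1 C=O (running total 7).
CONHCH3: amide, 1 C=O (running total 8).

8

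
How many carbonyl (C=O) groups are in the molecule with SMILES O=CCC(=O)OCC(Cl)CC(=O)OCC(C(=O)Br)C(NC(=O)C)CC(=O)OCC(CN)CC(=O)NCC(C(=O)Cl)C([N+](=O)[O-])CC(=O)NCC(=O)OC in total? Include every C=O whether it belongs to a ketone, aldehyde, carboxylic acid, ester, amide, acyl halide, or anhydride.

10

OHC: aldehyde, 1 C=O (running total 1).
CH2COOCH2: ester, 1 C=O (running total 2).
CH2COOCH2: ester, 1 C=O (running total 3).
CH(COBr): acyl halide, 1 C=O (running total 4).
CH(NHCOCH3): amide, 1 C=O (running total 5).
CH2COOCH2: ester, 1 C=O (running total 6).
CH2CONHCH2: amide, 1 C=O (running total 7).
CH(COCl): acyl halide, 1 C=O (running total 8).
CH2CONHCH2: amide, 1 C=O (running total 9).
COOCH3: ester, 1 C=O (running total 10).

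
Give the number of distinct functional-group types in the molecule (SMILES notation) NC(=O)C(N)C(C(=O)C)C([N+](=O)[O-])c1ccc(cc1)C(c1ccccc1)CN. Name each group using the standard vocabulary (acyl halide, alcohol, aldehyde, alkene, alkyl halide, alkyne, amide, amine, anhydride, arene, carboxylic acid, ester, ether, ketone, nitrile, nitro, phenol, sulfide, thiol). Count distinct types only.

5

–C(=O)NH2: carbonyl C bonded to C and to N → amide (the N is not a separate amine).
–NH2 on an sp³ carbon with no adjacent C=O → amine.
pendant –COCH3: carbonyl C bonded to two carbons → ketone.
–NO2 on an sp³ carbon → nitro (the N=O is not a carbonyl).
para-disubstituted benzene ring → arene.
pendant –C6H5: benzene ring → arene.
–NH2 on an sp³ carbon with no adjacent C=O → amine.
Distinct types present: amide, amine, arene, ketone, nitro.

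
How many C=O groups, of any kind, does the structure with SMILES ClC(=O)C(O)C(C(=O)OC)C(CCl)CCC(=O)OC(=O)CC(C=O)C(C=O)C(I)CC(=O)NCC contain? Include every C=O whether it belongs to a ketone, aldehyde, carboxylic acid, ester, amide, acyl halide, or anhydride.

ClCO: acyl halide, 1 C=O (running total 1).
CH(COOCH3): ester, 1 C=O (running total 2).
CH2CO-O-COCH2: anhydride, 2 C=O (running total 4).
CH(CHO): aldehyde, 1 C=O (running total 5).
CH(CHO): aldehyde, 1 C=O (running total 6).
CH2CONHCH2: amide, 1 C=O (running total 7).

7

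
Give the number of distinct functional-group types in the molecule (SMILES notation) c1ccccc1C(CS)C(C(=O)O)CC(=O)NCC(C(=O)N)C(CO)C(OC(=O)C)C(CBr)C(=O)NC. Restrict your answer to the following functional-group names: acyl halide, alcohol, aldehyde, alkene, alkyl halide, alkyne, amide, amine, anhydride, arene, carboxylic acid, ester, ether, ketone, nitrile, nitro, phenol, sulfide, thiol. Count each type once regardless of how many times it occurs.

C6H5– phenyl ring → arene.
pendant –CH2SH → thiol.
pendant –COOH: carbonyl C bonded to C and –OH → carboxylic acid.
–C(=O)–N– linkage → amide (the N is not an amine).
pendant –CONH2: carbonyl C bonded to C and N → amide.
pendant –CH2OH on an sp³ backbone C → alcohol.
pendant –OC(=O)CH3: an acyloxy group → ester.
pendant –CH2X: halogen on sp³ carbon → alkyl halide.
–C(=O)NHCH3: carbonyl C bonded to C and to N → amide (the N is not an amine).
Distinct types present: alcohol, alkyl halide, amide, arene, carboxylic acid, ester, thiol.

7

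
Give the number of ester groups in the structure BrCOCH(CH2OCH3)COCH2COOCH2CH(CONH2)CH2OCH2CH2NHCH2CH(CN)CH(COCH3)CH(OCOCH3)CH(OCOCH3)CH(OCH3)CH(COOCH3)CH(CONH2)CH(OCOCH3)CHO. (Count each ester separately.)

5

–C(=O)Br: carbonyl C bonded to C and to a halogen → acyl halide (not alkyl halide).
pendant –CH2OCH3: C–O–C linkage → ether.
–C(=O)– with carbon on both sides → ketone.
–C(=O)–O–C with C on the carbonyl side → ester.
pendant –CONH2: carbonyl C bonded to C and N → amide.
C–O–C with sp³ carbons on both sides and no adjacent C=O → ether.
C–N–C with sp³ carbons and no adjacent C=O → amine (secondary).
pendant –C≡N: nitrile.
pendant –COCH3: carbonyl C bonded to two carbons → ketone.
pendant –OC(=O)CH3: an acyloxy group → ester.
pendant –OC(=O)CH3: an acyloxy group → ester.
pendant –OCH3: C–O–C with sp³ C, no adjacent C=O → ether.
pendant –COOCH3: carbonyl C bonded to C and –OCH3 → ester.
pendant –CONH2: carbonyl C bonded to C and N → amide.
pendant –OC(=O)CH3: an acyloxy group → ester.
terminal –CHO: carbonyl C bonded to H and C → aldehyde.
Ester appears at: CH2COOCH2, CH(OCOCH3), CH(OCOCH3), CH(COOCH3), CH(OCOCH3) → 5.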